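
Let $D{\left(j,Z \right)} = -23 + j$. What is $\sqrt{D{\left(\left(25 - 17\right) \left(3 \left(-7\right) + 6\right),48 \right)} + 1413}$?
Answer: $\sqrt{1270} \approx 35.637$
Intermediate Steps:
$\sqrt{D{\left(\left(25 - 17\right) \left(3 \left(-7\right) + 6\right),48 \right)} + 1413} = \sqrt{\left(-23 + \left(25 - 17\right) \left(3 \left(-7\right) + 6\right)\right) + 1413} = \sqrt{\left(-23 + 8 \left(-21 + 6\right)\right) + 1413} = \sqrt{\left(-23 + 8 \left(-15\right)\right) + 1413} = \sqrt{\left(-23 - 120\right) + 1413} = \sqrt{-143 + 1413} = \sqrt{1270}$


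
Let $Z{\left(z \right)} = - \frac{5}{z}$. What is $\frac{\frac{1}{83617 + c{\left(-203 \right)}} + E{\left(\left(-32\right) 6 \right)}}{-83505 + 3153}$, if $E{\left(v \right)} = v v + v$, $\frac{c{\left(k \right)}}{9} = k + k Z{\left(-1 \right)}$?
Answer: $- \frac{2664404161}{5837974560} \approx -0.45639$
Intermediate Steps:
$c{\left(k \right)} = 54 k$ ($c{\left(k \right)} = 9 \left(k + k \left(- \frac{5}{-1}\right)\right) = 9 \left(k + k \left(\left(-5\right) \left(-1\right)\right)\right) = 9 \left(k + k 5\right) = 9 \left(k + 5 k\right) = 9 \cdot 6 k = 54 k$)
$E{\left(v \right)} = v + v^{2}$ ($E{\left(v \right)} = v^{2} + v = v + v^{2}$)
$\frac{\frac{1}{83617 + c{\left(-203 \right)}} + E{\left(\left(-32\right) 6 \right)}}{-83505 + 3153} = \frac{\frac{1}{83617 + 54 \left(-203\right)} + \left(-32\right) 6 \left(1 - 192\right)}{-83505 + 3153} = \frac{\frac{1}{83617 - 10962} - 192 \left(1 - 192\right)}{-80352} = \left(\frac{1}{72655} - -36672\right) \left(- \frac{1}{80352}\right) = \left(\frac{1}{72655} + 36672\right) \left(- \frac{1}{80352}\right) = \frac{2664404161}{72655} \left(- \frac{1}{80352}\right) = - \frac{2664404161}{5837974560}$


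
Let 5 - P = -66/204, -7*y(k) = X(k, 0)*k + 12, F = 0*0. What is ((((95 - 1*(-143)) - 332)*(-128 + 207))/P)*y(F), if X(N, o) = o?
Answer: 3029808/1267 ≈ 2391.3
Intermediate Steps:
F = 0
y(k) = -12/7 (y(k) = -(0*k + 12)/7 = -(0 + 12)/7 = -⅐*12 = -12/7)
P = 181/34 (P = 5 - (-66)/204 = 5 - 1*(-11/34) = 5 + 11/34 = 181/34 ≈ 5.3235)
((((95 - 1*(-143)) - 332)*(-128 + 207))/P)*y(F) = ((((95 - 1*(-143)) - 332)*(-128 + 207))/(181/34))*(-12/7) = ((((95 + 143) - 332)*79)*(34/181))*(-12/7) = (((238 - 332)*79)*(34/181))*(-12/7) = (-94*79*(34/181))*(-12/7) = -7426*34/181*(-12/7) = -252484/181*(-12/7) = 3029808/1267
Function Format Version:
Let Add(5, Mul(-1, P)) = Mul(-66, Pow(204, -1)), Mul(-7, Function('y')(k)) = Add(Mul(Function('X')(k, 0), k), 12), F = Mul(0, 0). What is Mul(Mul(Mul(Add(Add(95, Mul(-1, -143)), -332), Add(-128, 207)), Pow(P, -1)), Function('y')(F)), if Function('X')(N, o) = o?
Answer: Rational(3029808, 1267) ≈ 2391.3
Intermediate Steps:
F = 0
Function('y')(k) = Rational(-12, 7) (Function('y')(k) = Mul(Rational(-1, 7), Add(Mul(0, k), 12)) = Mul(Rational(-1, 7), Add(0, 12)) = Mul(Rational(-1, 7), 12) = Rational(-12, 7))
P = Rational(181, 34) (P = Add(5, Mul(-1, Mul(-66, Pow(204, -1)))) = Add(5, Mul(-1, Mul(-66, Rational(1, 204)))) = Add(5, Mul(-1, Rational(-11, 34))) = Add(5, Rational(11, 34)) = Rational(181, 34) ≈ 5.3235)
Mul(Mul(Mul(Add(Add(95, Mul(-1, -143)), -332), Add(-128, 207)), Pow(P, -1)), Function('y')(F)) = Mul(Mul(Mul(Add(Add(95, Mul(-1, -143)), -332), Add(-128, 207)), Pow(Rational(181, 34), -1)), Rational(-12, 7)) = Mul(Mul(Mul(Add(Add(95, 143), -332), 79), Rational(34, 181)), Rational(-12, 7)) = Mul(Mul(Mul(Add(238, -332), 79), Rational(34, 181)), Rational(-12, 7)) = Mul(Mul(Mul(-94, 79), Rational(34, 181)), Rational(-12, 7)) = Mul(Mul(-7426, Rational(34, 181)), Rational(-12, 7)) = Mul(Rational(-252484, 181), Rational(-12, 7)) = Rational(3029808, 1267)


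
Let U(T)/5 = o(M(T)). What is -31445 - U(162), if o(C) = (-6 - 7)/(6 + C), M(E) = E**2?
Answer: -165086237/5250 ≈ -31445.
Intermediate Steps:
o(C) = -13/(6 + C)
U(T) = -65/(6 + T**2) (U(T) = 5*(-13/(6 + T**2)) = -65/(6 + T**2))
-31445 - U(162) = -31445 - (-65)/(6 + 162**2) = -31445 - (-65)/(6 + 26244) = -31445 - (-65)/26250 = -31445 - 1*(-13/5250) = -31445 + 13/5250 = -165086237/5250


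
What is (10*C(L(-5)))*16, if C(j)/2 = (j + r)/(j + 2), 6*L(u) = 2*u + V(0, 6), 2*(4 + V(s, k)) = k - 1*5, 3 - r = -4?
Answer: -6080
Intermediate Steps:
r = 7 (r = 3 - 1*(-4) = 3 + 4 = 7)
V(s, k) = -13/2 + k/2 (V(s, k) = -4 + (k - 1*5)/2 = -4 + (k - 5)/2 = -4 + (-5 + k)/2 = -4 + (-5/2 + k/2) = -13/2 + k/2)
L(u) = -7/12 + u/3 (L(u) = (2*u + (-13/2 + (½)*6))/6 = (2*u + (-13/2 + 3))/6 = (2*u - 7/2)/6 = (-7/2 + 2*u)/6 = -7/12 + u/3)
C(j) = 2*(7 + j)/(2 + j) (C(j) = 2*((j + 7)/(j + 2)) = 2*((7 + j)/(2 + j)) = 2*(7 + j)/(2 + j))
(10*C(L(-5)))*16 = (10*(2*(7 + (-7/12 + (⅓)*(-5)))/(2 + (-7/12 + (⅓)*(-5)))))*16 = (10*(2*(7 + (-7/12 - 5/3))/(2 + (-7/12 - 5/3))))*16 = (10*(2*(7 - 9/4)/(2 - 9/4)))*16 = (10*(2*(19/4)/(-¼)))*16 = (10*(2*(-4)*(19/4)))*16 = (10*(-38))*16 = -380*16 = -6080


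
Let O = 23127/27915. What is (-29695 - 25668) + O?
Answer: -515145006/9305 ≈ -55362.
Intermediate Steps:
O = 7709/9305 (O = 23127*(1/27915) = 7709/9305 ≈ 0.82848)
(-29695 - 25668) + O = (-29695 - 25668) + 7709/9305 = -55363 + 7709/9305 = -515145006/9305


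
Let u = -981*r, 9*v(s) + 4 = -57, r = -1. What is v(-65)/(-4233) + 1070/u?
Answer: 4535959/4152573 ≈ 1.0923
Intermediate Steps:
v(s) = -61/9 (v(s) = -4/9 + (⅑)*(-57) = -4/9 - 19/3 = -61/9)
u = 981 (u = -981*(-1) = 981)
v(-65)/(-4233) + 1070/u = -61/9/(-4233) + 1070/981 = -61/9*(-1/4233) + 1070*(1/981) = 61/38097 + 1070/981 = 4535959/4152573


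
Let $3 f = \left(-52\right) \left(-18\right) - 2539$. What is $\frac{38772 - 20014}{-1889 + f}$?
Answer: $- \frac{28137}{3635} \approx -7.7406$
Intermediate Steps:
$f = - \frac{1603}{3}$ ($f = \frac{\left(-52\right) \left(-18\right) - 2539}{3} = \frac{936 - 2539}{3} = \frac{1}{3} \left(-1603\right) = - \frac{1603}{3} \approx -534.33$)
$\frac{38772 - 20014}{-1889 + f} = \frac{38772 - 20014}{-1889 - \frac{1603}{3}} = \frac{18758}{- \frac{7270}{3}} = 18758 \left(- \frac{3}{7270}\right) = - \frac{28137}{3635}$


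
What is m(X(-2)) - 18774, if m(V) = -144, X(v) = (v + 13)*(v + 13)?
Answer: -18918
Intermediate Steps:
X(v) = (13 + v)**2 (X(v) = (13 + v)*(13 + v) = (13 + v)**2)
m(X(-2)) - 18774 = -144 - 18774 = -18918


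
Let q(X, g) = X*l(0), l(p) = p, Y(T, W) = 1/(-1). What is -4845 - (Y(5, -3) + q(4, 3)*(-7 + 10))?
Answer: -4844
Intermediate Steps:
Y(T, W) = -1
q(X, g) = 0 (q(X, g) = X*0 = 0)
-4845 - (Y(5, -3) + q(4, 3)*(-7 + 10)) = -4845 - (-1 + 0*(-7 + 10)) = -4845 - (-1 + 0*3) = -4845 - (-1 + 0) = -4845 - 1*(-1) = -4845 + 1 = -4844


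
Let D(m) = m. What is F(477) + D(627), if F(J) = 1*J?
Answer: 1104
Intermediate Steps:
F(J) = J
F(477) + D(627) = 477 + 627 = 1104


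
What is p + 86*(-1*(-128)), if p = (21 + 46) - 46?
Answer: 11029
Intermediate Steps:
p = 21 (p = 67 - 46 = 21)
p + 86*(-1*(-128)) = 21 + 86*(-1*(-128)) = 21 + 86*128 = 21 + 11008 = 11029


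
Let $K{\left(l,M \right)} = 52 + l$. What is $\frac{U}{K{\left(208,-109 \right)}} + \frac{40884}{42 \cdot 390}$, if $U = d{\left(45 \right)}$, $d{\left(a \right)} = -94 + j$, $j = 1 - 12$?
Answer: $\frac{11423}{5460} \approx 2.0921$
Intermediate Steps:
$j = -11$ ($j = 1 - 12 = -11$)
$d{\left(a \right)} = -105$ ($d{\left(a \right)} = -94 - 11 = -105$)
$U = -105$
$\frac{U}{K{\left(208,-109 \right)}} + \frac{40884}{42 \cdot 390} = - \frac{105}{52 + 208} + \frac{40884}{42 \cdot 390} = - \frac{105}{260} + \frac{40884}{16380} = \left(-105\right) \frac{1}{260} + 40884 \cdot \frac{1}{16380} = - \frac{21}{52} + \frac{3407}{1365} = \frac{11423}{5460}$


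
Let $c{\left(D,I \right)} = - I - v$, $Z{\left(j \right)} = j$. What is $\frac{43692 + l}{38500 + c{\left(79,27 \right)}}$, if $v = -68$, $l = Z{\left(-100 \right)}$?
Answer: $\frac{43592}{38541} \approx 1.1311$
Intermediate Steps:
$l = -100$
$c{\left(D,I \right)} = 68 - I$ ($c{\left(D,I \right)} = - I - -68 = - I + 68 = 68 - I$)
$\frac{43692 + l}{38500 + c{\left(79,27 \right)}} = \frac{43692 - 100}{38500 + \left(68 - 27\right)} = \frac{43592}{38500 + \left(68 - 27\right)} = \frac{43592}{38500 + 41} = \frac{43592}{38541}$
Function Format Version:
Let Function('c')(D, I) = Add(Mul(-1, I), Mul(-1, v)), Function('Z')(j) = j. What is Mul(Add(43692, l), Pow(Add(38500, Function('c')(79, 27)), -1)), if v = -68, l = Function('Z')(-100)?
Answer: Rational(43592, 38541) ≈ 1.1311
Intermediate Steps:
l = -100
Function('c')(D, I) = Add(68, Mul(-1, I)) (Function('c')(D, I) = Add(Mul(-1, I), Mul(-1, -68)) = Add(Mul(-1, I), 68) = Add(68, Mul(-1, I)))
Mul(Add(43692, l), Pow(Add(38500, Function('c')(79, 27)), -1)) = Mul(Add(43692, -100), Pow(Add(38500, Add(68, Mul(-1, 27))), -1)) = Mul(43592, Pow(Add(38500, Add(68, -27)), -1)) = Mul(43592, Pow(Add(38500, 41), -1)) = Mul(43592, Pow(38541, -1)) = Mul(43592, Rational(1, 38541)) = Rational(43592, 38541)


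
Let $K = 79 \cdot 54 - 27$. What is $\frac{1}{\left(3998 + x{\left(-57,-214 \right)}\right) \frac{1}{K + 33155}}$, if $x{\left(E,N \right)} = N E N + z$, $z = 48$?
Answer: $- \frac{18697}{1303163} \approx -0.014347$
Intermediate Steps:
$x{\left(E,N \right)} = 48 + E N^{2}$ ($x{\left(E,N \right)} = N E N + 48 = E N N + 48 = E N^{2} + 48 = 48 + E N^{2}$)
$K = 4239$ ($K = 4266 - 27 = 4239$)
$\frac{1}{\left(3998 + x{\left(-57,-214 \right)}\right) \frac{1}{K + 33155}} = \frac{1}{\left(3998 + \left(48 - 57 \left(-214\right)^{2}\right)\right) \frac{1}{4239 + 33155}} = \frac{1}{\left(3998 + \left(48 - 2610372\right)\right) \frac{1}{37394}} = \frac{1}{\left(3998 - 2610324\right) \frac{1}{37394}} = \frac{1}{\left(-2606326\right) \frac{1}{37394}} = \frac{1}{- \frac{1303163}{18697}} = - \frac{18697}{1303163}$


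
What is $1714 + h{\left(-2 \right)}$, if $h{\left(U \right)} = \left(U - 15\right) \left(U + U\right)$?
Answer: $1782$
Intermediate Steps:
$h{\left(U \right)} = 2 U \left(-15 + U\right)$ ($h{\left(U \right)} = \left(-15 + U\right) 2 U = 2 U \left(-15 + U\right)$)
$1714 + h{\left(-2 \right)} = 1714 + 2 \left(-2\right) \left(-15 - 2\right) = 1714 + 2 \left(-2\right) \left(-17\right) = 1714 + 68 = 1782$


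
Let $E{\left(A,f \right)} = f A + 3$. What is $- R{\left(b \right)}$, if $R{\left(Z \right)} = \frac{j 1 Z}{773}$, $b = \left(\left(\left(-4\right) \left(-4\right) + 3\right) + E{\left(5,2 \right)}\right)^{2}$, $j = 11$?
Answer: $- \frac{11264}{773} \approx -14.572$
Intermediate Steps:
$E{\left(A,f \right)} = 3 + A f$ ($E{\left(A,f \right)} = A f + 3 = 3 + A f$)
$b = 1024$ ($b = \left(\left(\left(-4\right) \left(-4\right) + 3\right) + \left(3 + 5 \cdot 2\right)\right)^{2} = \left(\left(16 + 3\right) + \left(3 + 10\right)\right)^{2} = \left(19 + 13\right)^{2} = 32^{2} = 1024$)
$R{\left(Z \right)} = \frac{11 Z}{773}$ ($R{\left(Z \right)} = \frac{11 \cdot 1 Z}{773} = 11 Z \frac{1}{773} = \frac{11 Z}{773}$)
$- R{\left(b \right)} = - \frac{11 \cdot 1024}{773} = \left(-1\right) \frac{11264}{773} = - \frac{11264}{773}$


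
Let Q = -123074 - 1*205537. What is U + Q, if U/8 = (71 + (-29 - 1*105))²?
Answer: -296859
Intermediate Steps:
Q = -328611 (Q = -123074 - 205537 = -328611)
U = 31752 (U = 8*(71 + (-29 - 1*105))² = 8*(71 + (-29 - 105))² = 8*(71 - 134)² = 8*(-63)² = 8*3969 = 31752)
U + Q = 31752 - 328611 = -296859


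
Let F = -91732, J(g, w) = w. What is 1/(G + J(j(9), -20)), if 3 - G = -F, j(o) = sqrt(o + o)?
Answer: -1/91749 ≈ -1.0899e-5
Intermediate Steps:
j(o) = sqrt(2)*sqrt(o) (j(o) = sqrt(2*o) = sqrt(2)*sqrt(o))
G = -91729 (G = 3 - (-1)*(-91732) = 3 - 1*91732 = 3 - 91732 = -91729)
1/(G + J(j(9), -20)) = 1/(-91729 - 20) = 1/(-91749) = -1/91749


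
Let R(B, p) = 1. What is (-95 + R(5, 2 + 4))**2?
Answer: 8836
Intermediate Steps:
(-95 + R(5, 2 + 4))**2 = (-95 + 1)**2 = (-94)**2 = 8836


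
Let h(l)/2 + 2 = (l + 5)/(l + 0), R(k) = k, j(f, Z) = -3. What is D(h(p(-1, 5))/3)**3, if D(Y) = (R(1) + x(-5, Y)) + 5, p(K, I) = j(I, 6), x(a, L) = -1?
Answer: 125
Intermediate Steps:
p(K, I) = -3
h(l) = -4 + 2*(5 + l)/l (h(l) = -4 + 2*((l + 5)/(l + 0)) = -4 + 2*((5 + l)/l) = -4 + 2*(5 + l)/l)
D(Y) = 5 (D(Y) = (1 - 1) + 5 = 0 + 5 = 5)
D(h(p(-1, 5))/3)**3 = 5**3 = 125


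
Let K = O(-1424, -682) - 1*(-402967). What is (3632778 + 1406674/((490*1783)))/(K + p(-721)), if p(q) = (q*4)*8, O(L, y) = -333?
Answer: 1586925280967/165805966270 ≈ 9.5710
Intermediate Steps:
K = 402634 (K = -333 - 1*(-402967) = -333 + 402967 = 402634)
p(q) = 32*q (p(q) = (4*q)*8 = 32*q)
(3632778 + 1406674/((490*1783)))/(K + p(-721)) = (3632778 + 1406674/((490*1783)))/(402634 + 32*(-721)) = (3632778 + 1406674/873670)/(402634 - 23072) = (3632778 + 1406674*(1/873670))/379562 = (3632778 + 703337/436835)*(1/379562) = (1586925280967/436835)*(1/379562) = 1586925280967/165805966270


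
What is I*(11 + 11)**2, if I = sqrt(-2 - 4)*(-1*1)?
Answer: -484*I*sqrt(6) ≈ -1185.6*I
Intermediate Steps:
I = -I*sqrt(6) (I = sqrt(-6)*(-1) = (I*sqrt(6))*(-1) = -I*sqrt(6) ≈ -2.4495*I)
I*(11 + 11)**2 = (-I*sqrt(6))*(11 + 11)**2 = -I*sqrt(6)*22**2 = -I*sqrt(6)*484 = -484*I*sqrt(6)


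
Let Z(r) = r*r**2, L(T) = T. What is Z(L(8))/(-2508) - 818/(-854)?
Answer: 201787/267729 ≈ 0.75370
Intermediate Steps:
Z(r) = r**3
Z(L(8))/(-2508) - 818/(-854) = 8**3/(-2508) - 818/(-854) = 512*(-1/2508) - 818*(-1/854) = -128/627 + 409/427 = 201787/267729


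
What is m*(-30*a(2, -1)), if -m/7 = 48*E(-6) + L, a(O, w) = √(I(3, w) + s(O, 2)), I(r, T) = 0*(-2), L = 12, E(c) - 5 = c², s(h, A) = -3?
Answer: 415800*I*√3 ≈ 7.2019e+5*I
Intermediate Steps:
E(c) = 5 + c²
I(r, T) = 0
a(O, w) = I*√3 (a(O, w) = √(0 - 3) = √(-3) = I*√3)
m = -13860 (m = -7*(48*(5 + (-6)²) + 12) = -7*(48*(5 + 36) + 12) = -7*(48*41 + 12) = -7*(1968 + 12) = -7*1980 = -13860)
m*(-30*a(2, -1)) = -(-415800)*I*√3 = 415800*I*√3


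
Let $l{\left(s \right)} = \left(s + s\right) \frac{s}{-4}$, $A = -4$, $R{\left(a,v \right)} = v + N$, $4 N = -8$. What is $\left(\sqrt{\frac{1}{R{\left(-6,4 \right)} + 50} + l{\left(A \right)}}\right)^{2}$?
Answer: $- \frac{415}{52} \approx -7.9808$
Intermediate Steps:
$N = -2$ ($N = \frac{1}{4} \left(-8\right) = -2$)
$R{\left(a,v \right)} = -2 + v$ ($R{\left(a,v \right)} = v - 2 = -2 + v$)
$l{\left(s \right)} = - \frac{s^{2}}{2}$ ($l{\left(s \right)} = 2 s s \left(- \frac{1}{4}\right) = 2 s \left(- \frac{s}{4}\right) = - \frac{s^{2}}{2}$)
$\left(\sqrt{\frac{1}{R{\left(-6,4 \right)} + 50} + l{\left(A \right)}}\right)^{2} = \left(\sqrt{\frac{1}{\left(-2 + 4\right) + 50} - \frac{\left(-4\right)^{2}}{2}}\right)^{2} = \left(\sqrt{\frac{1}{2 + 50} - 8}\right)^{2} = \left(\sqrt{\frac{1}{52} - 8}\right)^{2} = \left(\sqrt{- \frac{415}{52}}\right)^{2} = \left(\frac{i \sqrt{5395}}{26}\right)^{2} = - \frac{415}{52}$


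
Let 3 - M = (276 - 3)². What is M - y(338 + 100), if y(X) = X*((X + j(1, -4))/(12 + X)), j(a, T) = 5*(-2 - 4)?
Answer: -1873078/25 ≈ -74923.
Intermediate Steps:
M = -74526 (M = 3 - (276 - 3)² = 3 - 1*273² = 3 - 1*74529 = 3 - 74529 = -74526)
j(a, T) = -30 (j(a, T) = 5*(-6) = -30)
y(X) = X*(-30 + X)/(12 + X) (y(X) = X*((X - 30)/(12 + X)) = X*((-30 + X)/(12 + X)) = X*(-30 + X)/(12 + X))
M - y(338 + 100) = -74526 - (338 + 100)*(-30 + (338 + 100))/(12 + (338 + 100)) = -74526 - 438*(-30 + 438)/(12 + 438) = -74526 - 438*408/450 = -74526 - 1*9928/25 = -74526 - 9928/25 = -1873078/25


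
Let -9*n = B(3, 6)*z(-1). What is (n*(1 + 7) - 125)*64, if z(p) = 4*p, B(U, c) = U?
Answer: -21952/3 ≈ -7317.3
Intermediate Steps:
n = 4/3 (n = -4*(-1)/3 = -(-4)/3 = -⅑*(-12) = 4/3 ≈ 1.3333)
(n*(1 + 7) - 125)*64 = (4*(1 + 7)/3 - 125)*64 = ((4/3)*8 - 125)*64 = (32/3 - 125)*64 = -343/3*64 = -21952/3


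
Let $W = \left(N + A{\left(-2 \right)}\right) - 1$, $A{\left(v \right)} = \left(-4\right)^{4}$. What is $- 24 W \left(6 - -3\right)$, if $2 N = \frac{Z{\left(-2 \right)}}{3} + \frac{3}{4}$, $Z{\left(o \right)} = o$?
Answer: $-55089$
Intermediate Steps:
$A{\left(v \right)} = 256$
$N = \frac{1}{24}$ ($N = \frac{- \frac{2}{3} + \frac{3}{4}}{2} = \frac{1}{2} \cdot \frac{1}{12} = \frac{1}{24} \approx 0.041667$)
$W = \frac{6121}{24}$ ($W = \left(\frac{1}{24} + 256\right) - 1 = \frac{6145}{24} - 1 = \frac{6121}{24} \approx 255.04$)
$- 24 W \left(6 - -3\right) = \left(-24\right) \frac{6121}{24} \left(6 - -3\right) = - 6121 \left(6 + 3\right) = \left(-6121\right) 9 = -55089$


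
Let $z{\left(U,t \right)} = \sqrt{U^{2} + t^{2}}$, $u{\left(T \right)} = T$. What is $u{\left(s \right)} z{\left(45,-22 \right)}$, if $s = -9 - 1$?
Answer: $- 10 \sqrt{2509} \approx -500.9$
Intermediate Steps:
$s = -10$
$u{\left(s \right)} z{\left(45,-22 \right)} = - 10 \sqrt{45^{2} + \left(-22\right)^{2}} = - 10 \sqrt{2025 + 484} = - 10 \sqrt{2509}$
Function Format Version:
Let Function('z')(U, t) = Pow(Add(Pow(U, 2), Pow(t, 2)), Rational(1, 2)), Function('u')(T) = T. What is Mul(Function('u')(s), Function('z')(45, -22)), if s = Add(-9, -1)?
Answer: Mul(-10, Pow(2509, Rational(1, 2))) ≈ -500.90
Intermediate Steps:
s = -10
Mul(Function('u')(s), Function('z')(45, -22)) = Mul(-10, Pow(Add(Pow(45, 2), Pow(-22, 2)), Rational(1, 2))) = Mul(-10, Pow(Add(2025, 484), Rational(1, 2))) = Mul(-10, Pow(2509, Rational(1, 2)))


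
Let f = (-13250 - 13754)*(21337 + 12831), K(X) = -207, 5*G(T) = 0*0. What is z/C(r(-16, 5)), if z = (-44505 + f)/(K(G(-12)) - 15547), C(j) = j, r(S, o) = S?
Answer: -922717177/252064 ≈ -3660.6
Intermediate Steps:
G(T) = 0 (G(T) = (0*0)/5 = (⅕)*0 = 0)
f = -922672672 (f = -27004*34168 = -922672672)
z = 922717177/15754 (z = (-44505 - 922672672)/(-207 - 15547) = -922717177/(-15754) = -922717177*(-1/15754) = 922717177/15754 ≈ 58570.)
z/C(r(-16, 5)) = (922717177/15754)/(-16) = (922717177/15754)*(-1/16) = -922717177/252064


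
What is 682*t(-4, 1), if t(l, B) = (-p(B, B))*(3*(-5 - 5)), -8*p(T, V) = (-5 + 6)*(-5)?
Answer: 25575/2 ≈ 12788.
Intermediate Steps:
p(T, V) = 5/8 (p(T, V) = -(-5 + 6)*(-5)/8 = -(-5)/8 = -1/8*(-5) = 5/8)
t(l, B) = 75/4 (t(l, B) = (-1*5/8)*(3*(-5 - 5)) = -15*(-10)/8 = -5/8*(-30) = 75/4)
682*t(-4, 1) = 682*(75/4) = 25575/2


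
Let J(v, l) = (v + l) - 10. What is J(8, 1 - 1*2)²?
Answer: 9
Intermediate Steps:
J(v, l) = -10 + l + v (J(v, l) = (l + v) - 10 = -10 + l + v)
J(8, 1 - 1*2)² = (-10 + (1 - 1*2) + 8)² = (-10 + (1 - 2) + 8)² = (-10 - 1 + 8)² = (-3)² = 9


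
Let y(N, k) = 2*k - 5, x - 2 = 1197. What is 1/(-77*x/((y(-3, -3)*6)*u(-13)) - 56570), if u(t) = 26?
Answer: -156/8816527 ≈ -1.7694e-5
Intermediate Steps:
x = 1199 (x = 2 + 1197 = 1199)
y(N, k) = -5 + 2*k
1/(-77*x/((y(-3, -3)*6)*u(-13)) - 56570) = 1/(-92323/(((-5 + 2*(-3))*6)*26) - 56570) = 1/(-92323/(((-5 - 6)*6)*26) - 56570) = 1/(-92323/(-11*6*26) - 56570) = 1/(-92323/((-66*26)) - 56570) = 1/(-92323/(-1716) - 56570) = 1/(-92323*(-1)/1716 - 56570) = 1/(-77*(-109/156) - 56570) = 1/(8393/156 - 56570) = 1/(-8816527/156) = -156/8816527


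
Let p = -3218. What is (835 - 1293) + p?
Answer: -3676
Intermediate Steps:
(835 - 1293) + p = (835 - 1293) - 3218 = -458 - 3218 = -3676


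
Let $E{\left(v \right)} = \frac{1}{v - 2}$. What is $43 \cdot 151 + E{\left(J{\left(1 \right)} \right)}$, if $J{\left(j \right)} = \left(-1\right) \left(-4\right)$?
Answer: $\frac{12987}{2} \approx 6493.5$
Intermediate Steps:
$J{\left(j \right)} = 4$
$E{\left(v \right)} = \frac{1}{-2 + v}$
$43 \cdot 151 + E{\left(J{\left(1 \right)} \right)} = 43 \cdot 151 + \frac{1}{-2 + 4} = 6493 + \frac{1}{2} = \frac{12987}{2}$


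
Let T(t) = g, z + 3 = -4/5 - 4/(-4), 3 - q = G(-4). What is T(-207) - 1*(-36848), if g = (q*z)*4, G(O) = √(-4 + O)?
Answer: 184072/5 + 112*I*√2/5 ≈ 36814.0 + 31.678*I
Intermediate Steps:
q = 3 - 2*I*√2 (q = 3 - √(-4 - 4) = 3 - √(-8) = 3 - 2*I*√2 ≈ 3.0 - 2.8284*I)
z = -14/5 (z = -3 + (-4/5 - 4/(-4)) = -3 + (-4*⅕ - 4*(-¼)) = -3 + (-⅘ + 1) = -3 + ⅕ = -14/5 ≈ -2.8000)
g = -168/5 + 112*I*√2/5 (g = ((3 - 2*I*√2)*(-14/5))*4 = (-42/5 + 28*I*√2/5)*4 = -168/5 + 112*I*√2/5 ≈ -33.6 + 31.678*I)
T(t) = -168/5 + 112*I*√2/5
T(-207) - 1*(-36848) = (-168/5 + 112*I*√2/5) - 1*(-36848) = (-168/5 + 112*I*√2/5) + 36848 = 184072/5 + 112*I*√2/5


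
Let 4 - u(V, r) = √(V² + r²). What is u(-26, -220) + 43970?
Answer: 43974 - 2*√12269 ≈ 43753.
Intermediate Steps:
u(V, r) = 4 - √(V² + r²)
u(-26, -220) + 43970 = (4 - √((-26)² + (-220)²)) + 43970 = (4 - √(676 + 48400)) + 43970 = (4 - √49076) + 43970 = (4 - 2*√12269) + 43970 = 43974 - 2*√12269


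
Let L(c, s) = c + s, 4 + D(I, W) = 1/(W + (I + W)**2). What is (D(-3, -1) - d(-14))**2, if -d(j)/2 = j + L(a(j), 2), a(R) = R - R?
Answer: 175561/225 ≈ 780.27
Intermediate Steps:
a(R) = 0
D(I, W) = -4 + 1/(W + (I + W)**2)
d(j) = -4 - 2*j (d(j) = -2*(j + (0 + 2)) = -2*(j + 2) = -2*(2 + j) = -4 - 2*j)
(D(-3, -1) - d(-14))**2 = ((1 - 4*(-1) - 4*(-3 - 1)**2)/(-1 + (-3 - 1)**2) - (-4 - 2*(-14)))**2 = ((1 + 4 - 4*(-4)**2)/(-1 + (-4)**2) - (-4 + 28))**2 = ((1 + 4 - 4*16)/(-1 + 16) - 1*24)**2 = ((1 + 4 - 64)/15 - 24)**2 = ((1/15)*(-59) - 24)**2 = (-59/15 - 24)**2 = (-419/15)**2 = 175561/225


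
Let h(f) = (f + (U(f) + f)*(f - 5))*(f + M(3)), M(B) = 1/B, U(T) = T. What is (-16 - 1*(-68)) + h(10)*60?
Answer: 68252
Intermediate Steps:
h(f) = (⅓ + f)*(f + 2*f*(-5 + f)) (h(f) = (f + (f + f)*(f - 5))*(f + 1/3) = (f + (2*f)*(-5 + f))*(f + ⅓) = (f + 2*f*(-5 + f))*(⅓ + f) = (⅓ + f)*(f + 2*f*(-5 + f)))
(-16 - 1*(-68)) + h(10)*60 = (-16 - 1*(-68)) + ((⅓)*10*(-9 - 25*10 + 6*10²))*60 = (-16 + 68) + ((⅓)*10*(-9 - 250 + 6*100))*60 = 52 + ((⅓)*10*(-9 - 250 + 600))*60 = 52 + ((⅓)*10*341)*60 = 52 + (3410/3)*60 = 52 + 68200 = 68252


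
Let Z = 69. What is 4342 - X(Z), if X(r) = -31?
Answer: 4373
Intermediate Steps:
4342 - X(Z) = 4342 - 1*(-31) = 4342 + 31 = 4373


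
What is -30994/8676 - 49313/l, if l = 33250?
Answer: -182298761/36059625 ≈ -5.0555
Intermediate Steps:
-30994/8676 - 49313/l = -30994/8676 - 49313/33250 = -30994*1/8676 - 49313*1/33250 = -15497/4338 - 49313/33250 = -182298761/36059625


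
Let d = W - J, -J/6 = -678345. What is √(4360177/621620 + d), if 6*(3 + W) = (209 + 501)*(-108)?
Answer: I*√394414583243146615/310810 ≈ 2020.6*I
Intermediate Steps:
J = 4070070 (J = -6*(-678345) = 4070070)
W = -12783 (W = -3 + ((209 + 501)*(-108))/6 = -3 + (710*(-108))/6 = -3 + (⅙)*(-76680) = -3 - 12780 = -12783)
d = -4082853 (d = -12783 - 1*4070070 = -12783 - 4070070 = -4082853)
√(4360177/621620 + d) = √(4360177/621620 - 4082853) = √(-2537978721683/621620) = I*√394414583243146615/310810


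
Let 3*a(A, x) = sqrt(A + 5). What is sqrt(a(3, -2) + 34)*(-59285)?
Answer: -59285*sqrt(306 + 6*sqrt(2))/3 ≈ -3.5045e+5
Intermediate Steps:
a(A, x) = sqrt(5 + A)/3 (a(A, x) = sqrt(A + 5)/3 = sqrt(5 + A)/3)
sqrt(a(3, -2) + 34)*(-59285) = sqrt(sqrt(5 + 3)/3 + 34)*(-59285) = sqrt(sqrt(8)/3 + 34)*(-59285) = sqrt((2*sqrt(2))/3 + 34)*(-59285) = sqrt(2*sqrt(2)/3 + 34)*(-59285) = sqrt(34 + 2*sqrt(2)/3)*(-59285) = -59285*sqrt(34 + 2*sqrt(2)/3)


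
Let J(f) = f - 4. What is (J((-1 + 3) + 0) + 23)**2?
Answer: 441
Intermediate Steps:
J(f) = -4 + f
(J((-1 + 3) + 0) + 23)**2 = ((-4 + ((-1 + 3) + 0)) + 23)**2 = ((-4 + (2 + 0)) + 23)**2 = ((-4 + 2) + 23)**2 = (-2 + 23)**2 = 21**2 = 441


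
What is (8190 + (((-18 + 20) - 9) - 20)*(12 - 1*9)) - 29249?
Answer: -21140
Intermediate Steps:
(8190 + (((-18 + 20) - 9) - 20)*(12 - 1*9)) - 29249 = (8190 + ((2 - 9) - 20)*(12 - 9)) - 29249 = (8190 + (-7 - 20)*3) - 29249 = (8190 - 27*3) - 29249 = (8190 - 81) - 29249 = 8109 - 29249 = -21140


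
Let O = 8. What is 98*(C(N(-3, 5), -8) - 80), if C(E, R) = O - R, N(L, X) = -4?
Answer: -6272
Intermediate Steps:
C(E, R) = 8 - R
98*(C(N(-3, 5), -8) - 80) = 98*((8 - 1*(-8)) - 80) = 98*((8 + 8) - 80) = 98*(16 - 80) = 98*(-64) = -6272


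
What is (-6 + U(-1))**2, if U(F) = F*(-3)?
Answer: 9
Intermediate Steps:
U(F) = -3*F
(-6 + U(-1))**2 = (-6 - 3*(-1))**2 = (-6 + 3)**2 = (-3)**2 = 9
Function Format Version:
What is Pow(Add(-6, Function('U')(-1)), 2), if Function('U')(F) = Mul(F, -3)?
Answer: 9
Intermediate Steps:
Function('U')(F) = Mul(-3, F)
Pow(Add(-6, Function('U')(-1)), 2) = Pow(Add(-6, Mul(-3, -1)), 2) = Pow(Add(-6, 3), 2) = Pow(-3, 2) = 9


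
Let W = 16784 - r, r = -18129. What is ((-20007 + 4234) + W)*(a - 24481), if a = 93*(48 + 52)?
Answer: -290564340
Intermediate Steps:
a = 9300 (a = 93*100 = 9300)
W = 34913 (W = 16784 - 1*(-18129) = 16784 + 18129 = 34913)
((-20007 + 4234) + W)*(a - 24481) = ((-20007 + 4234) + 34913)*(9300 - 24481) = (-15773 + 34913)*(-15181) = 19140*(-15181) = -290564340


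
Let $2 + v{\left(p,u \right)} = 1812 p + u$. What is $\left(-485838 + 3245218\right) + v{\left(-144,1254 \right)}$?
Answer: $2499704$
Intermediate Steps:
$v{\left(p,u \right)} = -2 + u + 1812 p$ ($v{\left(p,u \right)} = -2 + \left(1812 p + u\right) = -2 + \left(u + 1812 p\right) = -2 + u + 1812 p$)
$\left(-485838 + 3245218\right) + v{\left(-144,1254 \right)} = \left(-485838 + 3245218\right) + \left(-2 + 1254 + 1812 \left(-144\right)\right) = 2759380 - 259676 = 2499704$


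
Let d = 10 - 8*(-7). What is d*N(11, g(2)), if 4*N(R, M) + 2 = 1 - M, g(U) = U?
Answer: -99/2 ≈ -49.500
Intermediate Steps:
N(R, M) = -¼ - M/4 (N(R, M) = -½ + (1 - M)/4 = -½ + (¼ - M/4) = -¼ - M/4)
d = 66 (d = 10 + 56 = 66)
d*N(11, g(2)) = 66*(-¼ - ¼*2) = 66*(-¼ - ½) = 66*(-¾) = -99/2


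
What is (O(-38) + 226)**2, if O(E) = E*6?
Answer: 4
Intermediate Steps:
O(E) = 6*E
(O(-38) + 226)**2 = (6*(-38) + 226)**2 = (-228 + 226)**2 = (-2)**2 = 4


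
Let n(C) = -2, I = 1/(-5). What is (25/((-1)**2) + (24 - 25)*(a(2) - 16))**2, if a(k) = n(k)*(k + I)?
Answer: 49729/25 ≈ 1989.2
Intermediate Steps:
I = -1/5 ≈ -0.20000
a(k) = 2/5 - 2*k (a(k) = -2*(k - 1/5) = -2*(-1/5 + k) = 2/5 - 2*k)
(25/((-1)**2) + (24 - 25)*(a(2) - 16))**2 = (25/((-1)**2) + (24 - 25)*((2/5 - 2*2) - 16))**2 = (25/1 - ((2/5 - 4) - 16))**2 = (25*1 - (-18/5 - 16))**2 = (25 - 1*(-98/5))**2 = (25 + 98/5)**2 = (223/5)**2 = 49729/25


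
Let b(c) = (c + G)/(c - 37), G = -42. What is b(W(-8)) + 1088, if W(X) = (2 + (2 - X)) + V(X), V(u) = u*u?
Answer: 42466/39 ≈ 1088.9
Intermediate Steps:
V(u) = u²
W(X) = 4 + X² - X (W(X) = (2 + (2 - X)) + X² = (4 - X) + X² = 4 + X² - X)
b(c) = (-42 + c)/(-37 + c) (b(c) = (c - 42)/(c - 37) = (-42 + c)/(-37 + c))
b(W(-8)) + 1088 = (-42 + (4 + (-8)² - 1*(-8)))/(-37 + (4 + (-8)² - 1*(-8))) + 1088 = (-42 + (4 + 64 + 8))/(-37 + (4 + 64 + 8)) + 1088 = (-42 + 76)/(-37 + 76) + 1088 = 34/39 + 1088 = 42466/39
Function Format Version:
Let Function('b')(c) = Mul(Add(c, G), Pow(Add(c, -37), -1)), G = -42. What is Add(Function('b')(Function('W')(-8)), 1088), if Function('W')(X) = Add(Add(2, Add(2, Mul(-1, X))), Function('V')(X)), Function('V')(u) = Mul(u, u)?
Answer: Rational(42466, 39) ≈ 1088.9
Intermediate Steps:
Function('V')(u) = Pow(u, 2)
Function('W')(X) = Add(4, Pow(X, 2), Mul(-1, X)) (Function('W')(X) = Add(Add(2, Add(2, Mul(-1, X))), Pow(X, 2)) = Add(Add(4, Mul(-1, X)), Pow(X, 2)) = Add(4, Pow(X, 2), Mul(-1, X)))
Function('b')(c) = Mul(Pow(Add(-37, c), -1), Add(-42, c)) (Function('b')(c) = Mul(Add(c, -42), Pow(Add(c, -37), -1)) = Mul(Add(-42, c), Pow(Add(-37, c), -1)) = Mul(Pow(Add(-37, c), -1), Add(-42, c)))
Add(Function('b')(Function('W')(-8)), 1088) = Add(Mul(Pow(Add(-37, Add(4, Pow(-8, 2), Mul(-1, -8))), -1), Add(-42, Add(4, Pow(-8, 2), Mul(-1, -8)))), 1088) = Add(Mul(Pow(Add(-37, Add(4, 64, 8)), -1), Add(-42, Add(4, 64, 8))), 1088) = Add(Mul(Pow(Add(-37, 76), -1), Add(-42, 76)), 1088) = Add(Mul(Pow(39, -1), 34), 1088) = Add(Mul(Rational(1, 39), 34), 1088) = Add(Rational(34, 39), 1088) = Rational(42466, 39)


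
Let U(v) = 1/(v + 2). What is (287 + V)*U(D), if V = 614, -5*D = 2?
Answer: 4505/8 ≈ 563.13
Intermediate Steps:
D = -⅖ (D = -⅕*2 = -⅖ ≈ -0.40000)
U(v) = 1/(2 + v)
(287 + V)*U(D) = (287 + 614)/(2 - ⅖) = 901/(8/5) = 901*(5/8) = 4505/8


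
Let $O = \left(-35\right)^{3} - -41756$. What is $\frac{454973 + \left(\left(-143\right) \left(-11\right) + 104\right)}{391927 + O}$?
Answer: $\frac{228325}{195404} \approx 1.1685$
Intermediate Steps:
$O = -1119$ ($O = -42875 + 41756 = -1119$)
$\frac{454973 + \left(\left(-143\right) \left(-11\right) + 104\right)}{391927 + O} = \frac{454973 + \left(\left(-143\right) \left(-11\right) + 104\right)}{391927 - 1119} = \frac{454973 + \left(1573 + 104\right)}{390808} = \left(454973 + 1677\right) \frac{1}{390808} = 456650 \cdot \frac{1}{390808} = \frac{228325}{195404}$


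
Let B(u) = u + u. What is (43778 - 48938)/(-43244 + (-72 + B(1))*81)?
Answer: 2580/24457 ≈ 0.10549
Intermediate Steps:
B(u) = 2*u
(43778 - 48938)/(-43244 + (-72 + B(1))*81) = (43778 - 48938)/(-43244 + (-72 + 2*1)*81) = -5160/(-43244 + (-72 + 2)*81) = -5160/(-43244 - 70*81) = -5160/(-43244 - 5670) = -5160/(-48914) = -5160*(-1/48914) = 2580/24457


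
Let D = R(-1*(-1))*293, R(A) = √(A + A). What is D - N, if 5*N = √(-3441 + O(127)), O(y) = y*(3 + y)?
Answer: 293*√2 - √13069/5 ≈ 391.50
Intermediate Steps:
R(A) = √2*√A (R(A) = √(2*A) = √2*√A)
D = 293*√2 (D = (√2*√(-1*(-1)))*293 = (√2*√1)*293 = (√2*1)*293 = √2*293 = 293*√2 ≈ 414.36)
N = √13069/5 (N = √(-3441 + 127*(3 + 127))/5 = √(-3441 + 127*130)/5 = √(-3441 + 16510)/5 = √13069/5 ≈ 22.864)
D - N = 293*√2 - √13069/5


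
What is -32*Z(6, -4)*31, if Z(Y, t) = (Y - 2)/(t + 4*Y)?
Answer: -992/5 ≈ -198.40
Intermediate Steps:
Z(Y, t) = (-2 + Y)/(t + 4*Y)
-32*Z(6, -4)*31 = -32*(-2 + 6)/(-4 + 4*6)*31 = -32*4/(-4 + 24)*31 = -32*4/20*31 = -8*4/5*31 = -32*1/5*31 = -32/5*31 = -992/5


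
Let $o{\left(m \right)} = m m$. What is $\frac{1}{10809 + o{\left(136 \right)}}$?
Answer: $\frac{1}{29305} \approx 3.4124 \cdot 10^{-5}$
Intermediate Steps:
$o{\left(m \right)} = m^{2}$
$\frac{1}{10809 + o{\left(136 \right)}} = \frac{1}{10809 + 136^{2}} = \frac{1}{10809 + 18496} = \frac{1}{29305}$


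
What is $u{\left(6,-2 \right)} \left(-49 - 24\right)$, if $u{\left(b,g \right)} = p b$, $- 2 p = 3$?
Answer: $657$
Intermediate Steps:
$p = - \frac{3}{2}$ ($p = \left(- \frac{1}{2}\right) 3 = - \frac{3}{2} \approx -1.5$)
$u{\left(b,g \right)} = - \frac{3 b}{2}$
$u{\left(6,-2 \right)} \left(-49 - 24\right) = \left(- \frac{3}{2}\right) 6 \left(-49 - 24\right) = \left(-9\right) \left(-73\right) = 657$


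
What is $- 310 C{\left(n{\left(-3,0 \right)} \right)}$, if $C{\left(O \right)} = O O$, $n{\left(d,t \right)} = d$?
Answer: $-2790$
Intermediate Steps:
$C{\left(O \right)} = O^{2}$
$- 310 C{\left(n{\left(-3,0 \right)} \right)} = - 310 \left(-3\right)^{2} = \left(-310\right) 9 = -2790$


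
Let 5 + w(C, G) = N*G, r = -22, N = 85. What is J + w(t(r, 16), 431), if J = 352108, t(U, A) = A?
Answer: 388738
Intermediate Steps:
w(C, G) = -5 + 85*G
J + w(t(r, 16), 431) = 352108 + (-5 + 85*431) = 352108 + (-5 + 36635) = 352108 + 36630 = 388738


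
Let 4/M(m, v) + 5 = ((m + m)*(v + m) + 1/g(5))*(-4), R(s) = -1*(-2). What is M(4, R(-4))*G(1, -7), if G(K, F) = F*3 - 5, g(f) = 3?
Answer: 312/595 ≈ 0.52437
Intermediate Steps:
R(s) = 2
G(K, F) = -5 + 3*F (G(K, F) = 3*F - 5 = -5 + 3*F)
M(m, v) = 4/(-19/3 - 8*m*(m + v)) (M(m, v) = 4/(-5 + ((m + m)*(v + m) + 1/3)*(-4)) = 4/(-5 + ((2*m)*(m + v) + 1*(⅓))*(-4)) = 4/(-5 + (2*m*(m + v) + ⅓)*(-4)) = 4/(-5 + (⅓ + 2*m*(m + v))*(-4)) = 4/(-5 + (-4/3 - 8*m*(m + v))) = 4/(-19/3 - 8*m*(m + v)))
M(4, R(-4))*G(1, -7) = (-12/(19 + 24*4² + 24*4*2))*(-5 + 3*(-7)) = (-12/(19 + 24*16 + 192))*(-5 - 21) = -12/(19 + 384 + 192)*(-26) = -12/595*(-26) = 312/595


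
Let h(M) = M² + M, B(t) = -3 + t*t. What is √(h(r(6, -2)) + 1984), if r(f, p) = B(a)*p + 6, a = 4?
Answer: 2*√591 ≈ 48.621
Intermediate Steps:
B(t) = -3 + t²
r(f, p) = 6 + 13*p (r(f, p) = (-3 + 4²)*p + 6 = (-3 + 16)*p + 6 = 13*p + 6 = 6 + 13*p)
h(M) = M + M²
√(h(r(6, -2)) + 1984) = √((6 + 13*(-2))*(1 + (6 + 13*(-2))) + 1984) = √((6 - 26)*(1 + (6 - 26)) + 1984) = √(-20*(1 - 20) + 1984) = √(-20*(-19) + 1984) = √(380 + 1984) = √2364 = 2*√591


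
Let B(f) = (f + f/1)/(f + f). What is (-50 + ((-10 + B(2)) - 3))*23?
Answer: -1426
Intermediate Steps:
B(f) = 1 (B(f) = (f + f*1)/((2*f)) = (f + f)*(1/(2*f)) = (2*f)*(1/(2*f)) = 1)
(-50 + ((-10 + B(2)) - 3))*23 = (-50 + ((-10 + 1) - 3))*23 = (-50 + (-9 - 3))*23 = (-50 - 12)*23 = -62*23 = -1426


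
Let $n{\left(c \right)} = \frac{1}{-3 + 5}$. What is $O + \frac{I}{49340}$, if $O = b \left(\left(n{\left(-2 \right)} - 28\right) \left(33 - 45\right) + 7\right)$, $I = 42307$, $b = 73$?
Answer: $\frac{1213855647}{49340} \approx 24602.0$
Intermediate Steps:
$n{\left(c \right)} = \frac{1}{2}$
$O = 24601$ ($O = 73 \left(\left(\frac{1}{2} - 28\right) \left(33 - 45\right) + 7\right) = 73 \left(\left(- \frac{55}{2}\right) \left(-12\right) + 7\right) = 73 \left(330 + 7\right) = 73 \cdot 337 = 24601$)
$O + \frac{I}{49340} = 24601 + \frac{42307}{49340} = \frac{1213855647}{49340}$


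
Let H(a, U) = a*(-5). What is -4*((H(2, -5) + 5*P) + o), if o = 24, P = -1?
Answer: -36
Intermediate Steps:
H(a, U) = -5*a
-4*((H(2, -5) + 5*P) + o) = -4*((-5*2 + 5*(-1)) + 24) = -4*((-10 - 5) + 24) = -4*(-15 + 24) = -4*9 = -36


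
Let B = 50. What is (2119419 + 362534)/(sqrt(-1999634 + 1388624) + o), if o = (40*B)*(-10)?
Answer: -215822000/1741787 - 323733*I*sqrt(67890)/17417870 ≈ -123.91 - 4.8428*I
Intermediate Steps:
o = -20000 (o = (40*50)*(-10) = 2000*(-10) = -20000)
(2119419 + 362534)/(sqrt(-1999634 + 1388624) + o) = (2119419 + 362534)/(sqrt(-1999634 + 1388624) - 20000) = 2481953/(sqrt(-611010) - 20000) = 2481953/(3*I*sqrt(67890) - 20000) = 2481953/(-20000 + 3*I*sqrt(67890))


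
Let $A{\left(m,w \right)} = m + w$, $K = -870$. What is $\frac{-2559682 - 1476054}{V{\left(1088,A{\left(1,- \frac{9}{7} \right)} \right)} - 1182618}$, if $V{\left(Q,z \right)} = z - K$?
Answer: $\frac{14125076}{4136119} \approx 3.4151$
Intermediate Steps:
$V{\left(Q,z \right)} = 870 + z$ ($V{\left(Q,z \right)} = z - -870 = z + 870 = 870 + z$)
$\frac{-2559682 - 1476054}{V{\left(1088,A{\left(1,- \frac{9}{7} \right)} \right)} - 1182618} = \frac{-2559682 - 1476054}{\left(870 + \left(1 - \frac{9}{7}\right)\right) - 1182618} = - \frac{4035736}{\left(870 + \left(1 - \frac{9}{7}\right)\right) - 1182618} = - \frac{4035736}{\left(870 - \frac{2}{7}\right) - 1182618} = - \frac{4035736}{\frac{6088}{7} - 1182618} = - \frac{4035736}{- \frac{8272238}{7}} = \left(-4035736\right) \left(- \frac{7}{8272238}\right) = \frac{14125076}{4136119}$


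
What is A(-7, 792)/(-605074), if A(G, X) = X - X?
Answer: 0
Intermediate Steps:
A(G, X) = 0
A(-7, 792)/(-605074) = 0/(-605074) = 0*(-1/605074) = 0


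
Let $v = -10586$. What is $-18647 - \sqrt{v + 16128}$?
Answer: $-18647 - \sqrt{5542} \approx -18721.0$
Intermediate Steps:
$-18647 - \sqrt{v + 16128} = -18647 - \sqrt{-10586 + 16128} = -18647 - \sqrt{5542}$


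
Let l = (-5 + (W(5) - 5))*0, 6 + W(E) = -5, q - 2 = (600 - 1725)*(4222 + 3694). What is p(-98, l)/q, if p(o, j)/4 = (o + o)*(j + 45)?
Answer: 2520/636107 ≈ 0.0039616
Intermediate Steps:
q = -8905498 (q = 2 + (600 - 1725)*(4222 + 3694) = 2 - 1125*7916 = 2 - 8905500 = -8905498)
W(E) = -11 (W(E) = -6 - 5 = -11)
l = 0 (l = (-5 + (-11 - 5))*0 = (-5 - 16)*0 = -21*0 = 0)
p(o, j) = 8*o*(45 + j) (p(o, j) = 4*((o + o)*(j + 45)) = 4*((2*o)*(45 + j)) = 4*(2*o*(45 + j)) = 8*o*(45 + j))
p(-98, l)/q = (8*(-98)*(45 + 0))/(-8905498) = (8*(-98)*45)*(-1/8905498) = -35280*(-1/8905498) = 2520/636107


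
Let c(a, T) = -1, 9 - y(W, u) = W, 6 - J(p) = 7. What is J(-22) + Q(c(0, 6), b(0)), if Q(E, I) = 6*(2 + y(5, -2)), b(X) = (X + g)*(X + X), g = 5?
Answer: 35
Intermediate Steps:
J(p) = -1 (J(p) = 6 - 1*7 = 6 - 7 = -1)
y(W, u) = 9 - W
b(X) = 2*X*(5 + X) (b(X) = (X + 5)*(X + X) = (5 + X)*(2*X) = 2*X*(5 + X))
Q(E, I) = 36 (Q(E, I) = 6*(2 + (9 - 1*5)) = 6*(2 + (9 - 5)) = 6*(2 + 4) = 6*6 = 36)
J(-22) + Q(c(0, 6), b(0)) = -1 + 36 = 35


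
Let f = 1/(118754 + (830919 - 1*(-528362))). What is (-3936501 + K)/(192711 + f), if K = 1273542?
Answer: -3935946605565/284833602886 ≈ -13.818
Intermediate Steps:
f = 1/1478035 (f = 1/(118754 + (830919 + 528362)) = 1/(118754 + 1359281) = 1/1478035 ≈ 6.7657e-7)
(-3936501 + K)/(192711 + f) = (-3936501 + 1273542)/(192711 + 1/1478035) = -2662959/284833602886/1478035 = -2662959*1478035/284833602886 = -3935946605565/284833602886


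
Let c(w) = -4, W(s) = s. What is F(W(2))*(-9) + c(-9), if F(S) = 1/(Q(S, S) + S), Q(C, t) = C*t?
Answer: -11/2 ≈ -5.5000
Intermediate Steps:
F(S) = 1/(S + S**2) (F(S) = 1/(S*S + S) = 1/(S**2 + S) = 1/(S + S**2))
F(W(2))*(-9) + c(-9) = (1/(2*(1 + 2)))*(-9) - 4 = ((1/2)/3)*(-9) - 4 = ((1/2)*(1/3))*(-9) - 4 = (1/6)*(-9) - 4 = -3/2 - 4 = -11/2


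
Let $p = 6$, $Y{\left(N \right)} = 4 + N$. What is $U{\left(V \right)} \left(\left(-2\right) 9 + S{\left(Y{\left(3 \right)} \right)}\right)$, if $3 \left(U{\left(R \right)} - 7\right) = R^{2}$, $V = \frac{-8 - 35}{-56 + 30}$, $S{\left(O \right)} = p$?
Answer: $- \frac{16045}{169} \approx -94.941$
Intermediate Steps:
$S{\left(O \right)} = 6$
$V = \frac{43}{26}$ ($V = - \frac{43}{-26} = \left(-43\right) \left(- \frac{1}{26}\right) = \frac{43}{26} \approx 1.6538$)
$U{\left(R \right)} = 7 + \frac{R^{2}}{3}$
$U{\left(V \right)} \left(\left(-2\right) 9 + S{\left(Y{\left(3 \right)} \right)}\right) = \left(7 + \frac{\left(\frac{43}{26}\right)^{2}}{3}\right) \left(\left(-2\right) 9 + 6\right) = \left(7 + \frac{1}{3} \cdot \frac{1849}{676}\right) \left(-18 + 6\right) = \left(7 + \frac{1849}{2028}\right) \left(-12\right) = \frac{16045}{2028} \left(-12\right) = - \frac{16045}{169}$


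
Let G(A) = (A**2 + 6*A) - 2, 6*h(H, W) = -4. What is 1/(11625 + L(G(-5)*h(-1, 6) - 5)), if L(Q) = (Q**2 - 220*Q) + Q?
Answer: 9/105283 ≈ 8.5484e-5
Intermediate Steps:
h(H, W) = -2/3 (h(H, W) = (1/6)*(-4) = -2/3)
G(A) = -2 + A**2 + 6*A
L(Q) = Q**2 - 219*Q
1/(11625 + L(G(-5)*h(-1, 6) - 5)) = 1/(11625 + ((-2 + (-5)**2 + 6*(-5))*(-2/3) - 5)*(-219 + ((-2 + (-5)**2 + 6*(-5))*(-2/3) - 5))) = 1/(11625 + ((-2 + 25 - 30)*(-2/3) - 5)*(-219 + ((-2 + 25 - 30)*(-2/3) - 5))) = 1/(11625 + (-7*(-2/3) - 5)*(-219 + (-7*(-2/3) - 5))) = 1/(11625 + (14/3 - 5)*(-219 + (14/3 - 5))) = 1/(11625 - (-219 - 1/3)/3) = 1/(11625 - 1/3*(-658/3)) = 1/(11625 + 658/9) = 1/(105283/9) = 9/105283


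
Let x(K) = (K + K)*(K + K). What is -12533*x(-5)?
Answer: -1253300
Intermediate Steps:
x(K) = 4*K² (x(K) = (2*K)*(2*K) = 4*K²)
-12533*x(-5) = -50132*(-5)² = -50132*25 = -12533*100 = -1253300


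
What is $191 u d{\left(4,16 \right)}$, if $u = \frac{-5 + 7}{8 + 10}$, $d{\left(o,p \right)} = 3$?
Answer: $\frac{191}{3} \approx 63.667$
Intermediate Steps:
$u = \frac{1}{9}$ ($u = \frac{2}{18} = 2 \cdot \frac{1}{18} = \frac{1}{9} \approx 0.11111$)
$191 u d{\left(4,16 \right)} = 191 \cdot \frac{1}{9} \cdot 3 = \frac{191}{9} \cdot 3 = \frac{191}{3}$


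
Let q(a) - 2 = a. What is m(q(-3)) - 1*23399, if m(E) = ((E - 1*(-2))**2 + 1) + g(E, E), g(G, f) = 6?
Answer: -23391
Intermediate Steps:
q(a) = 2 + a
m(E) = 7 + (2 + E)**2 (m(E) = ((E - 1*(-2))**2 + 1) + 6 = ((E + 2)**2 + 1) + 6 = ((2 + E)**2 + 1) + 6 = (1 + (2 + E)**2) + 6 = 7 + (2 + E)**2)
m(q(-3)) - 1*23399 = (7 + (2 + (2 - 3))**2) - 1*23399 = (7 + (2 - 1)**2) - 23399 = (7 + 1**2) - 23399 = (7 + 1) - 23399 = 8 - 23399 = -23391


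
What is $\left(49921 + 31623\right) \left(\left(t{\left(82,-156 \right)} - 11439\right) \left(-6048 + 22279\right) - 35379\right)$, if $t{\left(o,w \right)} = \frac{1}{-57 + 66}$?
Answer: $- \frac{136284475865384}{9} \approx -1.5143 \cdot 10^{13}$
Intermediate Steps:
$t{\left(o,w \right)} = \frac{1}{9}$
$\left(49921 + 31623\right) \left(\left(t{\left(82,-156 \right)} - 11439\right) \left(-6048 + 22279\right) - 35379\right) = \left(49921 + 31623\right) \left(\left(\frac{1}{9} - 11439\right) \left(-6048 + 22279\right) - 35379\right) = 81544 \left(\left(- \frac{102950}{9}\right) 16231 - 35379\right) = 81544 \left(- \frac{1670981450}{9} - 35379\right) = 81544 \left(- \frac{1671299861}{9}\right) = - \frac{136284475865384}{9}$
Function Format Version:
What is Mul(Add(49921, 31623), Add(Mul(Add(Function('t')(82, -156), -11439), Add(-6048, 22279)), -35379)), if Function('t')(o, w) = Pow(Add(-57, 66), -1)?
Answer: Rational(-136284475865384, 9) ≈ -1.5143e+13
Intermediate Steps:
Function('t')(o, w) = Rational(1, 9) (Function('t')(o, w) = Pow(9, -1) = Rational(1, 9))
Mul(Add(49921, 31623), Add(Mul(Add(Function('t')(82, -156), -11439), Add(-6048, 22279)), -35379)) = Mul(Add(49921, 31623), Add(Mul(Add(Rational(1, 9), -11439), Add(-6048, 22279)), -35379)) = Mul(81544, Add(Mul(Rational(-102950, 9), 16231), -35379)) = Mul(81544, Add(Rational(-1670981450, 9), -35379)) = Mul(81544, Rational(-1671299861, 9)) = Rational(-136284475865384, 9)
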